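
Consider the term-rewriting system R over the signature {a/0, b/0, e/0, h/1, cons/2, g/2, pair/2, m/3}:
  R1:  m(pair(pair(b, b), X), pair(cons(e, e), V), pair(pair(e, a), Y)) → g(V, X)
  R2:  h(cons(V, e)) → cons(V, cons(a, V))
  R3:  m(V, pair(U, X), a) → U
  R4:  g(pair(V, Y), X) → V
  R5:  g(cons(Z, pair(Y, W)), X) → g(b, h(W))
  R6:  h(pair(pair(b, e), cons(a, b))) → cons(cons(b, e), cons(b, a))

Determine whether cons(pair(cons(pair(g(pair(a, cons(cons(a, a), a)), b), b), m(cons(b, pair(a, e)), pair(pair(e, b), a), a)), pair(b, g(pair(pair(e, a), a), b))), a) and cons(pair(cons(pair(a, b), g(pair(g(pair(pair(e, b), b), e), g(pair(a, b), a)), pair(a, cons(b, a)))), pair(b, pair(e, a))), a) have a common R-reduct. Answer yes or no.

yes — NF(t₁) = cons(pair(cons(pair(a, b), pair(e, b)), pair(b, pair(e, a))), a), NF(t₂) = cons(pair(cons(pair(a, b), pair(e, b)), pair(b, pair(e, a))), a)

Reduce t₁ = cons(pair(cons(pair(g(pair(a, cons(cons(a, a), a)), b), b), m(cons(b, pair(a, e)), pair(pair(e, b), a), a)), pair(b, g(pair(pair(e, a), a), b))), a):
1. cons(pair(cons(pair(g(pair(a, cons(cons(a, a), a)), b), b), m(cons(b, pair(a, e)), pair(pair(e, b), a), a)), pair(b, g(pair(pair(e, a), a), b))), a)  →  cons(pair(cons(pair(a, b), m(cons(b, pair(a, e)), pair(pair(e, b), a), a)), pair(b, g(pair(pair(e, a), a), b))), a)   [R4 at 1.1.1.1]
2. cons(pair(cons(pair(a, b), m(cons(b, pair(a, e)), pair(pair(e, b), a), a)), pair(b, g(pair(pair(e, a), a), b))), a)  →  cons(pair(cons(pair(a, b), pair(e, b)), pair(b, g(pair(pair(e, a), a), b))), a)   [R3 at 1.1.2]
3. cons(pair(cons(pair(a, b), pair(e, b)), pair(b, g(pair(pair(e, a), a), b))), a)  →  cons(pair(cons(pair(a, b), pair(e, b)), pair(b, pair(e, a))), a)   [R4 at 1.2.2]

Reduce t₂ = cons(pair(cons(pair(a, b), g(pair(g(pair(pair(e, b), b), e), g(pair(a, b), a)), pair(a, cons(b, a)))), pair(b, pair(e, a))), a):
1. cons(pair(cons(pair(a, b), g(pair(g(pair(pair(e, b), b), e), g(pair(a, b), a)), pair(a, cons(b, a)))), pair(b, pair(e, a))), a)  →  cons(pair(cons(pair(a, b), g(pair(pair(e, b), b), e)), pair(b, pair(e, a))), a)   [R4 at 1.1.2]
2. cons(pair(cons(pair(a, b), g(pair(pair(e, b), b), e)), pair(b, pair(e, a))), a)  →  cons(pair(cons(pair(a, b), pair(e, b)), pair(b, pair(e, a))), a)   [R4 at 1.1.2]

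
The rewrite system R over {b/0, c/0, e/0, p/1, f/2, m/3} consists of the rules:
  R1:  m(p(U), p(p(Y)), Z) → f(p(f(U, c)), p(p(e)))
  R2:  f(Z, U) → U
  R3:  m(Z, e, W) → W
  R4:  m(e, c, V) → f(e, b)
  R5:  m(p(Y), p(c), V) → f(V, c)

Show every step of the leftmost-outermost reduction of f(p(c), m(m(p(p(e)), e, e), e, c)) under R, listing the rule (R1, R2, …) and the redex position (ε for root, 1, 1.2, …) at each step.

1. f(p(c), m(m(p(p(e)), e, e), e, c))  →  m(m(p(p(e)), e, e), e, c)   [R2 at ε]
2. m(m(p(p(e)), e, e), e, c)  →  c   [R3 at ε]

c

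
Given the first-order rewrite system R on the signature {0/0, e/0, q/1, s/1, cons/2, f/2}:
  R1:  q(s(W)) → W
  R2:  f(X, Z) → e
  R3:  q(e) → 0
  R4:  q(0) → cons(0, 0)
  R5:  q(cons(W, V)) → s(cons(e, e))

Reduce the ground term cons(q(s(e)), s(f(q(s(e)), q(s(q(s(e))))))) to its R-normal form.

1. cons(q(s(e)), s(f(q(s(e)), q(s(q(s(e)))))))  →  cons(e, s(f(q(s(e)), q(s(q(s(e)))))))   [R1 at 1]
2. cons(e, s(f(q(s(e)), q(s(q(s(e)))))))  →  cons(e, s(e))   [R2 at 2.1]

cons(e, s(e))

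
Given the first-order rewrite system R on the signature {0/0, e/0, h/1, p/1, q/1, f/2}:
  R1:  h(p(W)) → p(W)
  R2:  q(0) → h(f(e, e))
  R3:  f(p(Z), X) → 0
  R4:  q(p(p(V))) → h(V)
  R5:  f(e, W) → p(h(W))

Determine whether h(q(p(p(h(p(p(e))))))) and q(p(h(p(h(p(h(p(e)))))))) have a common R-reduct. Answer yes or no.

yes — NF(t₁) = p(p(e)), NF(t₂) = p(p(e))

Reduce t₁ = h(q(p(p(h(p(p(e))))))):
1. h(q(p(p(h(p(p(e)))))))  →  h(h(h(p(p(e)))))   [R4 at 1]
2. h(h(h(p(p(e)))))  →  h(h(p(p(e))))   [R1 at 1.1]
3. h(h(p(p(e))))  →  h(p(p(e)))   [R1 at 1]
4. h(p(p(e)))  →  p(p(e))   [R1 at ε]

Reduce t₂ = q(p(h(p(h(p(h(p(e)))))))):
1. q(p(h(p(h(p(h(p(e))))))))  →  q(p(p(h(p(h(p(e)))))))   [R1 at 1.1]
2. q(p(p(h(p(h(p(e)))))))  →  h(h(p(h(p(e)))))   [R4 at ε]
3. h(h(p(h(p(e)))))  →  h(p(h(p(e))))   [R1 at 1]
4. h(p(h(p(e))))  →  p(h(p(e)))   [R1 at ε]
5. p(h(p(e)))  →  p(p(e))   [R1 at 1]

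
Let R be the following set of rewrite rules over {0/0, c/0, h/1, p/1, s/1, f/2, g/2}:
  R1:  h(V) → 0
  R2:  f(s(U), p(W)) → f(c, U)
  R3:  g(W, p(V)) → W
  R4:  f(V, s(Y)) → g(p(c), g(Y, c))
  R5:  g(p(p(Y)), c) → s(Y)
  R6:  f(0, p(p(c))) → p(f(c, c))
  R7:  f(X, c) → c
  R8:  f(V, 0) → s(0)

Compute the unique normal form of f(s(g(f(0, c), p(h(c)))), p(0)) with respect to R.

c

1. f(s(g(f(0, c), p(h(c)))), p(0))  →  f(c, g(f(0, c), p(h(c))))   [R2 at ε]
2. f(c, g(f(0, c), p(h(c))))  →  f(c, f(0, c))   [R3 at 2]
3. f(c, f(0, c))  →  f(c, c)   [R7 at 2]
4. f(c, c)  →  c   [R7 at ε]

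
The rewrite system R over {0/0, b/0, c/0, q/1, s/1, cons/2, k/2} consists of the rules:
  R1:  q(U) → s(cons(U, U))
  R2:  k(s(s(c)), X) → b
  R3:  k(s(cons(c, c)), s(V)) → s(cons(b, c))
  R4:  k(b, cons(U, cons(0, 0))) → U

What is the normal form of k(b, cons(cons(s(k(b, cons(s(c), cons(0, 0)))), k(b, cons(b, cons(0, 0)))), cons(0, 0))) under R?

1. k(b, cons(cons(s(k(b, cons(s(c), cons(0, 0)))), k(b, cons(b, cons(0, 0)))), cons(0, 0)))  →  cons(s(k(b, cons(s(c), cons(0, 0)))), k(b, cons(b, cons(0, 0))))   [R4 at ε]
2. cons(s(k(b, cons(s(c), cons(0, 0)))), k(b, cons(b, cons(0, 0))))  →  cons(s(s(c)), k(b, cons(b, cons(0, 0))))   [R4 at 1.1]
3. cons(s(s(c)), k(b, cons(b, cons(0, 0))))  →  cons(s(s(c)), b)   [R4 at 2]

cons(s(s(c)), b)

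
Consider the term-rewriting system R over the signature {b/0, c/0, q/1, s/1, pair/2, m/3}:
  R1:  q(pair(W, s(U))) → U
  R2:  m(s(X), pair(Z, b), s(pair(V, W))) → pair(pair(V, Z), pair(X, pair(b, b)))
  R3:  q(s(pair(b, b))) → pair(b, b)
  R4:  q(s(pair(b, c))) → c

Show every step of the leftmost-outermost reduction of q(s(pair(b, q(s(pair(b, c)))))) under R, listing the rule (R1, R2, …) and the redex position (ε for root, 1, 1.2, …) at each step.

1. q(s(pair(b, q(s(pair(b, c))))))  →  q(s(pair(b, c)))   [R4 at 1.1.2]
2. q(s(pair(b, c)))  →  c   [R4 at ε]

c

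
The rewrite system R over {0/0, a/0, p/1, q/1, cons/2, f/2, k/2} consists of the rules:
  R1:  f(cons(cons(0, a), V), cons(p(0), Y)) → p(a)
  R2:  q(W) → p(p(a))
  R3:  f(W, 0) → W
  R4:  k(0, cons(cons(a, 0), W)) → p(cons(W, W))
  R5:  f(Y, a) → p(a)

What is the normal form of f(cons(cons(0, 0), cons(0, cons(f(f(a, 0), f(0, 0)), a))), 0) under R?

cons(cons(0, 0), cons(0, cons(a, a)))

1. f(cons(cons(0, 0), cons(0, cons(f(f(a, 0), f(0, 0)), a))), 0)  →  cons(cons(0, 0), cons(0, cons(f(f(a, 0), f(0, 0)), a)))   [R3 at ε]
2. cons(cons(0, 0), cons(0, cons(f(f(a, 0), f(0, 0)), a)))  →  cons(cons(0, 0), cons(0, cons(f(a, f(0, 0)), a)))   [R3 at 2.2.1.1]
3. cons(cons(0, 0), cons(0, cons(f(a, f(0, 0)), a)))  →  cons(cons(0, 0), cons(0, cons(f(a, 0), a)))   [R3 at 2.2.1.2]
4. cons(cons(0, 0), cons(0, cons(f(a, 0), a)))  →  cons(cons(0, 0), cons(0, cons(a, a)))   [R3 at 2.2.1]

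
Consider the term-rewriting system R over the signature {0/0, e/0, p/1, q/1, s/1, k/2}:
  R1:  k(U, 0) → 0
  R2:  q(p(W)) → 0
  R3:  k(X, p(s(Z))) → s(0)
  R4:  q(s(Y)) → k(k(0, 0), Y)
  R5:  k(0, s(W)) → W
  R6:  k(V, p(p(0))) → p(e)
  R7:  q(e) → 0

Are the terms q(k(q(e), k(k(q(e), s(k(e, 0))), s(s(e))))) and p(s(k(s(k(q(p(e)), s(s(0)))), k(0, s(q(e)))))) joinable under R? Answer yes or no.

Reduce t₁ = q(k(q(e), k(k(q(e), s(k(e, 0))), s(s(e))))):
1. q(k(q(e), k(k(q(e), s(k(e, 0))), s(s(e)))))  →  q(k(0, k(k(q(e), s(k(e, 0))), s(s(e)))))   [R7 at 1.1]
2. q(k(0, k(k(q(e), s(k(e, 0))), s(s(e)))))  →  q(k(0, k(k(0, s(k(e, 0))), s(s(e)))))   [R7 at 1.2.1.1]
3. q(k(0, k(k(0, s(k(e, 0))), s(s(e)))))  →  q(k(0, k(k(e, 0), s(s(e)))))   [R5 at 1.2.1]
4. q(k(0, k(k(e, 0), s(s(e)))))  →  q(k(0, k(0, s(s(e)))))   [R1 at 1.2.1]
5. q(k(0, k(0, s(s(e)))))  →  q(k(0, s(e)))   [R5 at 1.2]
6. q(k(0, s(e)))  →  q(e)   [R5 at 1]
7. q(e)  →  0   [R7 at ε]

Reduce t₂ = p(s(k(s(k(q(p(e)), s(s(0)))), k(0, s(q(e)))))):
1. p(s(k(s(k(q(p(e)), s(s(0)))), k(0, s(q(e))))))  →  p(s(k(s(k(0, s(s(0)))), k(0, s(q(e))))))   [R2 at 1.1.1.1.1]
2. p(s(k(s(k(0, s(s(0)))), k(0, s(q(e))))))  →  p(s(k(s(s(0)), k(0, s(q(e))))))   [R5 at 1.1.1.1]
3. p(s(k(s(s(0)), k(0, s(q(e))))))  →  p(s(k(s(s(0)), q(e))))   [R5 at 1.1.2]
4. p(s(k(s(s(0)), q(e))))  →  p(s(k(s(s(0)), 0)))   [R7 at 1.1.2]
5. p(s(k(s(s(0)), 0)))  →  p(s(0))   [R1 at 1.1]

no — NF(t₁) = 0, NF(t₂) = p(s(0))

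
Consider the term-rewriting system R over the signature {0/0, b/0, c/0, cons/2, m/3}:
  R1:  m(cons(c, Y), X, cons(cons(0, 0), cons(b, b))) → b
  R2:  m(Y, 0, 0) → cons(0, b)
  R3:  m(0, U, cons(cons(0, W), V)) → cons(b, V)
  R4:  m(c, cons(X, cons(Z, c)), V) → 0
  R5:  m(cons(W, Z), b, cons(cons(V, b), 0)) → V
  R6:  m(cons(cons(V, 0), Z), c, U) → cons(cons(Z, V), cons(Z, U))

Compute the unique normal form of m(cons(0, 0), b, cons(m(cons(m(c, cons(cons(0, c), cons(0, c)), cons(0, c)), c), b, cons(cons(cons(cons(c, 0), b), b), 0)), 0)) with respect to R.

1. m(cons(0, 0), b, cons(m(cons(m(c, cons(cons(0, c), cons(0, c)), cons(0, c)), c), b, cons(cons(cons(cons(c, 0), b), b), 0)), 0))  →  m(cons(0, 0), b, cons(cons(cons(c, 0), b), 0))   [R5 at 3.1]
2. m(cons(0, 0), b, cons(cons(cons(c, 0), b), 0))  →  cons(c, 0)   [R5 at ε]

cons(c, 0)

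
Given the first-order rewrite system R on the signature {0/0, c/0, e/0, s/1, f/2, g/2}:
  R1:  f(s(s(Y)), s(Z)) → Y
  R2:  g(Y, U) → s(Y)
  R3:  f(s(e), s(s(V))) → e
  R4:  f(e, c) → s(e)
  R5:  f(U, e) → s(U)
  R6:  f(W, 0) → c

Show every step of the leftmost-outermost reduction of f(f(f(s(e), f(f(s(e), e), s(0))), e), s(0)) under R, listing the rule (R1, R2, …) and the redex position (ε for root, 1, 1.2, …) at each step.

s(e)

1. f(f(f(s(e), f(f(s(e), e), s(0))), e), s(0))  →  f(s(f(s(e), f(f(s(e), e), s(0)))), s(0))   [R5 at 1]
2. f(s(f(s(e), f(f(s(e), e), s(0)))), s(0))  →  f(s(f(s(e), f(s(s(e)), s(0)))), s(0))   [R5 at 1.1.2.1]
3. f(s(f(s(e), f(s(s(e)), s(0)))), s(0))  →  f(s(f(s(e), e)), s(0))   [R1 at 1.1.2]
4. f(s(f(s(e), e)), s(0))  →  f(s(s(s(e))), s(0))   [R5 at 1.1]
5. f(s(s(s(e))), s(0))  →  s(e)   [R1 at ε]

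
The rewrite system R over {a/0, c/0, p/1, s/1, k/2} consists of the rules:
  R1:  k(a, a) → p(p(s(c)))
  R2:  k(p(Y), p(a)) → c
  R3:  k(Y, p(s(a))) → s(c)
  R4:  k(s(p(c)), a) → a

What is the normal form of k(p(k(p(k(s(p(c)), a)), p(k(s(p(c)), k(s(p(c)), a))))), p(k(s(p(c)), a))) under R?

c

1. k(p(k(p(k(s(p(c)), a)), p(k(s(p(c)), k(s(p(c)), a))))), p(k(s(p(c)), a)))  →  k(p(k(p(a), p(k(s(p(c)), k(s(p(c)), a))))), p(k(s(p(c)), a)))   [R4 at 1.1.1.1]
2. k(p(k(p(a), p(k(s(p(c)), k(s(p(c)), a))))), p(k(s(p(c)), a)))  →  k(p(k(p(a), p(k(s(p(c)), a)))), p(k(s(p(c)), a)))   [R4 at 1.1.2.1.2]
3. k(p(k(p(a), p(k(s(p(c)), a)))), p(k(s(p(c)), a)))  →  k(p(k(p(a), p(a))), p(k(s(p(c)), a)))   [R4 at 1.1.2.1]
4. k(p(k(p(a), p(a))), p(k(s(p(c)), a)))  →  k(p(c), p(k(s(p(c)), a)))   [R2 at 1.1]
5. k(p(c), p(k(s(p(c)), a)))  →  k(p(c), p(a))   [R4 at 2.1]
6. k(p(c), p(a))  →  c   [R2 at ε]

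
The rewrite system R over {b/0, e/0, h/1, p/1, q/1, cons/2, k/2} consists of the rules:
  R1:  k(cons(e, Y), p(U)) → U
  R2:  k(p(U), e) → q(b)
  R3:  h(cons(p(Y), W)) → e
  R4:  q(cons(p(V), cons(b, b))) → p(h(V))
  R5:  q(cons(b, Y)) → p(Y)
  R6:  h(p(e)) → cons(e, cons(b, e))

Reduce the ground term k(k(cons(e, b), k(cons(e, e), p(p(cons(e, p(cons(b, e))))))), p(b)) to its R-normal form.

b

1. k(k(cons(e, b), k(cons(e, e), p(p(cons(e, p(cons(b, e))))))), p(b))  →  k(k(cons(e, b), p(cons(e, p(cons(b, e))))), p(b))   [R1 at 1.2]
2. k(k(cons(e, b), p(cons(e, p(cons(b, e))))), p(b))  →  k(cons(e, p(cons(b, e))), p(b))   [R1 at 1]
3. k(cons(e, p(cons(b, e))), p(b))  →  b   [R1 at ε]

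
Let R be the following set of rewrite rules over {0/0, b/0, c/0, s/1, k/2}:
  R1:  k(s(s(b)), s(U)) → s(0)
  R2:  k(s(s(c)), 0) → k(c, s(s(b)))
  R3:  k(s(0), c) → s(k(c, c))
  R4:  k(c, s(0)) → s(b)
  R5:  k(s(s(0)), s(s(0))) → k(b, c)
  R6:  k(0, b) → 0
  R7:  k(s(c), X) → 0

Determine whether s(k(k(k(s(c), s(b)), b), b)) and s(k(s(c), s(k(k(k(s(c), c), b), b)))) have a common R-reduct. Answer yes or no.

yes — NF(t₁) = s(0), NF(t₂) = s(0)

Reduce t₁ = s(k(k(k(s(c), s(b)), b), b)):
1. s(k(k(k(s(c), s(b)), b), b))  →  s(k(k(0, b), b))   [R7 at 1.1.1]
2. s(k(k(0, b), b))  →  s(k(0, b))   [R6 at 1.1]
3. s(k(0, b))  →  s(0)   [R6 at 1]

Reduce t₂ = s(k(s(c), s(k(k(k(s(c), c), b), b)))):
1. s(k(s(c), s(k(k(k(s(c), c), b), b))))  →  s(0)   [R7 at 1]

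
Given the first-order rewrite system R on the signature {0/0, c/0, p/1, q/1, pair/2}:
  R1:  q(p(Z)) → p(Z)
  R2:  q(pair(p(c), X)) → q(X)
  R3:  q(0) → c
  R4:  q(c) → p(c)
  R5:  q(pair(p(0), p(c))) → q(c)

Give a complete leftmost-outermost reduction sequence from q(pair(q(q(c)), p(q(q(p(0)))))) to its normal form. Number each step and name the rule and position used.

1. q(pair(q(q(c)), p(q(q(p(0))))))  →  q(pair(q(p(c)), p(q(q(p(0))))))   [R4 at 1.1.1]
2. q(pair(q(p(c)), p(q(q(p(0))))))  →  q(pair(p(c), p(q(q(p(0))))))   [R1 at 1.1]
3. q(pair(p(c), p(q(q(p(0))))))  →  q(p(q(q(p(0)))))   [R2 at ε]
4. q(p(q(q(p(0)))))  →  p(q(q(p(0))))   [R1 at ε]
5. p(q(q(p(0))))  →  p(q(p(0)))   [R1 at 1.1]
6. p(q(p(0)))  →  p(p(0))   [R1 at 1]

p(p(0))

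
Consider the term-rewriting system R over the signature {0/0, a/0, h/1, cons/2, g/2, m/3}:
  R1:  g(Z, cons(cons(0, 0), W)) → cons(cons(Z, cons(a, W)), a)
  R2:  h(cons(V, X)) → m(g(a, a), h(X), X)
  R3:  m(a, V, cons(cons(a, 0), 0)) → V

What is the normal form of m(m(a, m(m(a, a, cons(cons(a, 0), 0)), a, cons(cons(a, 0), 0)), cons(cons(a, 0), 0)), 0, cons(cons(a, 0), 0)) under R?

0

1. m(m(a, m(m(a, a, cons(cons(a, 0), 0)), a, cons(cons(a, 0), 0)), cons(cons(a, 0), 0)), 0, cons(cons(a, 0), 0))  →  m(m(m(a, a, cons(cons(a, 0), 0)), a, cons(cons(a, 0), 0)), 0, cons(cons(a, 0), 0))   [R3 at 1]
2. m(m(m(a, a, cons(cons(a, 0), 0)), a, cons(cons(a, 0), 0)), 0, cons(cons(a, 0), 0))  →  m(m(a, a, cons(cons(a, 0), 0)), 0, cons(cons(a, 0), 0))   [R3 at 1.1]
3. m(m(a, a, cons(cons(a, 0), 0)), 0, cons(cons(a, 0), 0))  →  m(a, 0, cons(cons(a, 0), 0))   [R3 at 1]
4. m(a, 0, cons(cons(a, 0), 0))  →  0   [R3 at ε]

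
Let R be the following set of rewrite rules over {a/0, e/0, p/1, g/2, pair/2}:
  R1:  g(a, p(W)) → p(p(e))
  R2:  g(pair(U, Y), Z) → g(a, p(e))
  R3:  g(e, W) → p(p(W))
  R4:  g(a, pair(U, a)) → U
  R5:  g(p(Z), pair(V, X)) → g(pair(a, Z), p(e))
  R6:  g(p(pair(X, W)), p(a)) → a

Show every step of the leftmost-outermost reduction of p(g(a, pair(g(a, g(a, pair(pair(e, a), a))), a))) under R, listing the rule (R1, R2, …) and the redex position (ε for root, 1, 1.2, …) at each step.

1. p(g(a, pair(g(a, g(a, pair(pair(e, a), a))), a)))  →  p(g(a, g(a, pair(pair(e, a), a))))   [R4 at 1]
2. p(g(a, g(a, pair(pair(e, a), a))))  →  p(g(a, pair(e, a)))   [R4 at 1.2]
3. p(g(a, pair(e, a)))  →  p(e)   [R4 at 1]

p(e)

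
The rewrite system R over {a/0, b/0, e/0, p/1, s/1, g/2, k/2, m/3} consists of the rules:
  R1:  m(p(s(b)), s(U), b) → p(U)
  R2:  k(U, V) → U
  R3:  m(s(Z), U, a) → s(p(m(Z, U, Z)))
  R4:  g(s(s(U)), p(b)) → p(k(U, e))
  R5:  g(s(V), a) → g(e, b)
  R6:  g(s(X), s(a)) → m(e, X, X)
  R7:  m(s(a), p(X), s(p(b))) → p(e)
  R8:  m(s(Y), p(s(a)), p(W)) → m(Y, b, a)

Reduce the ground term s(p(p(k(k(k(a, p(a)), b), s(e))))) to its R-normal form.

s(p(p(a)))

1. s(p(p(k(k(k(a, p(a)), b), s(e)))))  →  s(p(p(k(k(a, p(a)), b))))   [R2 at 1.1.1]
2. s(p(p(k(k(a, p(a)), b))))  →  s(p(p(k(a, p(a)))))   [R2 at 1.1.1]
3. s(p(p(k(a, p(a)))))  →  s(p(p(a)))   [R2 at 1.1.1]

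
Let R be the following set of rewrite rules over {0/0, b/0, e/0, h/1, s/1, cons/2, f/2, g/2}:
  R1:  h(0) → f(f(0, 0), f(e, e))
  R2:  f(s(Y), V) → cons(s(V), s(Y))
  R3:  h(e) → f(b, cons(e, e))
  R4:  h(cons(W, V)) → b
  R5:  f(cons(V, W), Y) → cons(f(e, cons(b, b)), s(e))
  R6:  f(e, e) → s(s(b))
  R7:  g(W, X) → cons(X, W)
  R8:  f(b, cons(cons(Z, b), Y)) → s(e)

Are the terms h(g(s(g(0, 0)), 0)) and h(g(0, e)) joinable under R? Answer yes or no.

Reduce t₁ = h(g(s(g(0, 0)), 0)):
1. h(g(s(g(0, 0)), 0))  →  h(cons(0, s(g(0, 0))))   [R7 at 1]
2. h(cons(0, s(g(0, 0))))  →  b   [R4 at ε]

Reduce t₂ = h(g(0, e)):
1. h(g(0, e))  →  h(cons(e, 0))   [R7 at 1]
2. h(cons(e, 0))  →  b   [R4 at ε]

yes — NF(t₁) = b, NF(t₂) = b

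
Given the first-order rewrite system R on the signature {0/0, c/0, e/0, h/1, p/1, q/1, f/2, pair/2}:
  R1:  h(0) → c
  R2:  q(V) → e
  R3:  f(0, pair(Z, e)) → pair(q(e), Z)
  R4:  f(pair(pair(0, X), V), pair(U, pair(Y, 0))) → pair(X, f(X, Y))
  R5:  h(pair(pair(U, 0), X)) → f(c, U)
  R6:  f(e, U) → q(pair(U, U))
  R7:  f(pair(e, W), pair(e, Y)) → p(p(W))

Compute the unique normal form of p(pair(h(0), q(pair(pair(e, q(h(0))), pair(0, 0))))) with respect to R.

1. p(pair(h(0), q(pair(pair(e, q(h(0))), pair(0, 0)))))  →  p(pair(c, q(pair(pair(e, q(h(0))), pair(0, 0)))))   [R1 at 1.1]
2. p(pair(c, q(pair(pair(e, q(h(0))), pair(0, 0)))))  →  p(pair(c, e))   [R2 at 1.2]

p(pair(c, e))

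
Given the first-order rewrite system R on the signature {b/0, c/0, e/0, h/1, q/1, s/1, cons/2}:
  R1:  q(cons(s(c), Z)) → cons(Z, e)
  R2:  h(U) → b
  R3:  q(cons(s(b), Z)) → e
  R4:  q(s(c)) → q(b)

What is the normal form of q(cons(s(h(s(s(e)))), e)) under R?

1. q(cons(s(h(s(s(e)))), e))  →  q(cons(s(b), e))   [R2 at 1.1.1]
2. q(cons(s(b), e))  →  e   [R3 at ε]

e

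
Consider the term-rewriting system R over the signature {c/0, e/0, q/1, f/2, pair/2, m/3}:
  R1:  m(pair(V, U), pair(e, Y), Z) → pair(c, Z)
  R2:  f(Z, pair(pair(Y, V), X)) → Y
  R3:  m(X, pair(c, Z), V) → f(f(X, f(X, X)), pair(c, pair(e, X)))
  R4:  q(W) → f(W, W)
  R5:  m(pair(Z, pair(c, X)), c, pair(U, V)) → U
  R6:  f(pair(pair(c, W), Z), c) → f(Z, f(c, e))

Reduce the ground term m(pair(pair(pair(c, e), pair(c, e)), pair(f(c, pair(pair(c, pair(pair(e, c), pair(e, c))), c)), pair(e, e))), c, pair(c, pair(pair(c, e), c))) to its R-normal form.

1. m(pair(pair(pair(c, e), pair(c, e)), pair(f(c, pair(pair(c, pair(pair(e, c), pair(e, c))), c)), pair(e, e))), c, pair(c, pair(pair(c, e), c)))  →  m(pair(pair(pair(c, e), pair(c, e)), pair(c, pair(e, e))), c, pair(c, pair(pair(c, e), c)))   [R2 at 1.2.1]
2. m(pair(pair(pair(c, e), pair(c, e)), pair(c, pair(e, e))), c, pair(c, pair(pair(c, e), c)))  →  c   [R5 at ε]

c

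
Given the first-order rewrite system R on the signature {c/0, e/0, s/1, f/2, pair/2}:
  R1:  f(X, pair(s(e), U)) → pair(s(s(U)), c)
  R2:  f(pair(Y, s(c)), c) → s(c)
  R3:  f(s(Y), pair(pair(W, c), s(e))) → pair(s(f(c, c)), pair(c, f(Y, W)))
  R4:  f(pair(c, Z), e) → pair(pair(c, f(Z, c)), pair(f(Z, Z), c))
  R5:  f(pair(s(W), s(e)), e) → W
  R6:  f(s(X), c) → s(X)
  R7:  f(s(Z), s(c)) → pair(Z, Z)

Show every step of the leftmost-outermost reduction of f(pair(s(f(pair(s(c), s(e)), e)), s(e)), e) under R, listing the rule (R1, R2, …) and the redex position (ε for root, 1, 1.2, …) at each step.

c

1. f(pair(s(f(pair(s(c), s(e)), e)), s(e)), e)  →  f(pair(s(c), s(e)), e)   [R5 at ε]
2. f(pair(s(c), s(e)), e)  →  c   [R5 at ε]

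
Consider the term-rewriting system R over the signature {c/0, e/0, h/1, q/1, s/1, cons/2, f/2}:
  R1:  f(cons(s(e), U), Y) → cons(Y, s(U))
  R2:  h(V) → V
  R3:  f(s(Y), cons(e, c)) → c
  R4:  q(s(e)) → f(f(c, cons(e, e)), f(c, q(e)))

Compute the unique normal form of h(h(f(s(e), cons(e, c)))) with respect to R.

1. h(h(f(s(e), cons(e, c))))  →  h(f(s(e), cons(e, c)))   [R2 at ε]
2. h(f(s(e), cons(e, c)))  →  f(s(e), cons(e, c))   [R2 at ε]
3. f(s(e), cons(e, c))  →  c   [R3 at ε]

c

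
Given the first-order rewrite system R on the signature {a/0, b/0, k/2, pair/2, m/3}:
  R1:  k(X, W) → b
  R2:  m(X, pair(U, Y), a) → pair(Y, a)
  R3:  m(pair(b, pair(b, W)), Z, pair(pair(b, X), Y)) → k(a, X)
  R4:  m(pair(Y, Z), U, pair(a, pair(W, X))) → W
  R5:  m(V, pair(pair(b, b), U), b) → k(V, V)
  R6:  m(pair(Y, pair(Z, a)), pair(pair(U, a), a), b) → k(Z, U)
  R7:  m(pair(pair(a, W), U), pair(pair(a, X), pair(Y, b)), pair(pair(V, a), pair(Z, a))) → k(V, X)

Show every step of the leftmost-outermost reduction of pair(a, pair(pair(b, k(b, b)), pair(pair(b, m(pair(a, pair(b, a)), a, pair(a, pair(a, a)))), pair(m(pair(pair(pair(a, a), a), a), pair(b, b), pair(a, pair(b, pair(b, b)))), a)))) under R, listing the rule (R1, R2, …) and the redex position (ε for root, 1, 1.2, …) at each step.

1. pair(a, pair(pair(b, k(b, b)), pair(pair(b, m(pair(a, pair(b, a)), a, pair(a, pair(a, a)))), pair(m(pair(pair(pair(a, a), a), a), pair(b, b), pair(a, pair(b, pair(b, b)))), a))))  →  pair(a, pair(pair(b, b), pair(pair(b, m(pair(a, pair(b, a)), a, pair(a, pair(a, a)))), pair(m(pair(pair(pair(a, a), a), a), pair(b, b), pair(a, pair(b, pair(b, b)))), a))))   [R1 at 2.1.2]
2. pair(a, pair(pair(b, b), pair(pair(b, m(pair(a, pair(b, a)), a, pair(a, pair(a, a)))), pair(m(pair(pair(pair(a, a), a), a), pair(b, b), pair(a, pair(b, pair(b, b)))), a))))  →  pair(a, pair(pair(b, b), pair(pair(b, a), pair(m(pair(pair(pair(a, a), a), a), pair(b, b), pair(a, pair(b, pair(b, b)))), a))))   [R4 at 2.2.1.2]
3. pair(a, pair(pair(b, b), pair(pair(b, a), pair(m(pair(pair(pair(a, a), a), a), pair(b, b), pair(a, pair(b, pair(b, b)))), a))))  →  pair(a, pair(pair(b, b), pair(pair(b, a), pair(b, a))))   [R4 at 2.2.2.1]

pair(a, pair(pair(b, b), pair(pair(b, a), pair(b, a))))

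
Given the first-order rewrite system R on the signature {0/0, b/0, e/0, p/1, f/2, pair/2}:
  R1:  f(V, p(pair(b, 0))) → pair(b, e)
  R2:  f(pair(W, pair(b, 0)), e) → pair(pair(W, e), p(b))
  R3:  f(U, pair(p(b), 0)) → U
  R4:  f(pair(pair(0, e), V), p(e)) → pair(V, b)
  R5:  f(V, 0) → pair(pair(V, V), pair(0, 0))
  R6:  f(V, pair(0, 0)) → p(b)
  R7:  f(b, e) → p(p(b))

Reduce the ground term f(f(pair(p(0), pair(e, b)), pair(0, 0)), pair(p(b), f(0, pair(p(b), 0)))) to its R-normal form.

p(b)

1. f(f(pair(p(0), pair(e, b)), pair(0, 0)), pair(p(b), f(0, pair(p(b), 0))))  →  f(p(b), pair(p(b), f(0, pair(p(b), 0))))   [R6 at 1]
2. f(p(b), pair(p(b), f(0, pair(p(b), 0))))  →  f(p(b), pair(p(b), 0))   [R3 at 2.2]
3. f(p(b), pair(p(b), 0))  →  p(b)   [R3 at ε]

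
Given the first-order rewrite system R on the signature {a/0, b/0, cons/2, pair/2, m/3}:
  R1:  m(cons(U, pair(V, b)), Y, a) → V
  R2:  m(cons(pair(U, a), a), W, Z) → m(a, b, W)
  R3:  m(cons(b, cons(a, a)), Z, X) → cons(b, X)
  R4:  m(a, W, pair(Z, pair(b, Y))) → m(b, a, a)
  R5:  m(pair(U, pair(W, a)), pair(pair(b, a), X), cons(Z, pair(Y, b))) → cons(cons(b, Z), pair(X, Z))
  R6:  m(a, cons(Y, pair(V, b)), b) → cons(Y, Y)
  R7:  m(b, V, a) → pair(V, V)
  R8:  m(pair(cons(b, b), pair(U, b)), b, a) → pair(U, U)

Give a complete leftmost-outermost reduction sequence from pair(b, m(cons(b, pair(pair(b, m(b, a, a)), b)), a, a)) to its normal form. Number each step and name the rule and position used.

pair(b, pair(b, pair(a, a)))

1. pair(b, m(cons(b, pair(pair(b, m(b, a, a)), b)), a, a))  →  pair(b, pair(b, m(b, a, a)))   [R1 at 2]
2. pair(b, pair(b, m(b, a, a)))  →  pair(b, pair(b, pair(a, a)))   [R7 at 2.2]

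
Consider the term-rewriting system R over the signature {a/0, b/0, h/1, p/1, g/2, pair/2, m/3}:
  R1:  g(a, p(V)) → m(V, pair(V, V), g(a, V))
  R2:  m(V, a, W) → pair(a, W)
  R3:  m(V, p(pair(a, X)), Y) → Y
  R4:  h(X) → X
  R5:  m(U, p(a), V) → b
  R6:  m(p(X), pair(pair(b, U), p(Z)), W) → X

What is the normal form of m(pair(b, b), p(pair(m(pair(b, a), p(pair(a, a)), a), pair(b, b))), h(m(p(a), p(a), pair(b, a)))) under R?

1. m(pair(b, b), p(pair(m(pair(b, a), p(pair(a, a)), a), pair(b, b))), h(m(p(a), p(a), pair(b, a))))  →  m(pair(b, b), p(pair(a, pair(b, b))), h(m(p(a), p(a), pair(b, a))))   [R3 at 2.1.1]
2. m(pair(b, b), p(pair(a, pair(b, b))), h(m(p(a), p(a), pair(b, a))))  →  h(m(p(a), p(a), pair(b, a)))   [R3 at ε]
3. h(m(p(a), p(a), pair(b, a)))  →  m(p(a), p(a), pair(b, a))   [R4 at ε]
4. m(p(a), p(a), pair(b, a))  →  b   [R5 at ε]

b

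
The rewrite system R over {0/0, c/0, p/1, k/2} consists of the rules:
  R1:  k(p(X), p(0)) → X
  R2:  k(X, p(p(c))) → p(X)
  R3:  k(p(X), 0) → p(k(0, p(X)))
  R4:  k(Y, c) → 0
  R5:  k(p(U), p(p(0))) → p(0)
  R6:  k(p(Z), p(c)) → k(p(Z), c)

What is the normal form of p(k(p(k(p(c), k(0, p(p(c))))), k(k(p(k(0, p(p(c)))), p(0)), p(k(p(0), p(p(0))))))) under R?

1. p(k(p(k(p(c), k(0, p(p(c))))), k(k(p(k(0, p(p(c)))), p(0)), p(k(p(0), p(p(0)))))))  →  p(k(p(k(p(c), p(0))), k(k(p(k(0, p(p(c)))), p(0)), p(k(p(0), p(p(0)))))))   [R2 at 1.1.1.2]
2. p(k(p(k(p(c), p(0))), k(k(p(k(0, p(p(c)))), p(0)), p(k(p(0), p(p(0)))))))  →  p(k(p(c), k(k(p(k(0, p(p(c)))), p(0)), p(k(p(0), p(p(0)))))))   [R1 at 1.1.1]
3. p(k(p(c), k(k(p(k(0, p(p(c)))), p(0)), p(k(p(0), p(p(0)))))))  →  p(k(p(c), k(k(0, p(p(c))), p(k(p(0), p(p(0)))))))   [R1 at 1.2.1]
4. p(k(p(c), k(k(0, p(p(c))), p(k(p(0), p(p(0)))))))  →  p(k(p(c), k(p(0), p(k(p(0), p(p(0)))))))   [R2 at 1.2.1]
5. p(k(p(c), k(p(0), p(k(p(0), p(p(0)))))))  →  p(k(p(c), k(p(0), p(p(0)))))   [R5 at 1.2.2.1]
6. p(k(p(c), k(p(0), p(p(0)))))  →  p(k(p(c), p(0)))   [R5 at 1.2]
7. p(k(p(c), p(0)))  →  p(c)   [R1 at 1]

p(c)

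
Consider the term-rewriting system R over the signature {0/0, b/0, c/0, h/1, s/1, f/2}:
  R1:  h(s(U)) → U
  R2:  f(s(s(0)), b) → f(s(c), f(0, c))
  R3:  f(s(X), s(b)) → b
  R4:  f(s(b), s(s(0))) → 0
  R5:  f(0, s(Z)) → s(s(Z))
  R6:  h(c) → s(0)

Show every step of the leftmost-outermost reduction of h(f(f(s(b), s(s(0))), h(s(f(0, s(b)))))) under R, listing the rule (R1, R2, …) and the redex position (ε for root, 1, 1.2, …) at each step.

1. h(f(f(s(b), s(s(0))), h(s(f(0, s(b))))))  →  h(f(0, h(s(f(0, s(b))))))   [R4 at 1.1]
2. h(f(0, h(s(f(0, s(b))))))  →  h(f(0, f(0, s(b))))   [R1 at 1.2]
3. h(f(0, f(0, s(b))))  →  h(f(0, s(s(b))))   [R5 at 1.2]
4. h(f(0, s(s(b))))  →  h(s(s(s(b))))   [R5 at 1]
5. h(s(s(s(b))))  →  s(s(b))   [R1 at ε]

s(s(b))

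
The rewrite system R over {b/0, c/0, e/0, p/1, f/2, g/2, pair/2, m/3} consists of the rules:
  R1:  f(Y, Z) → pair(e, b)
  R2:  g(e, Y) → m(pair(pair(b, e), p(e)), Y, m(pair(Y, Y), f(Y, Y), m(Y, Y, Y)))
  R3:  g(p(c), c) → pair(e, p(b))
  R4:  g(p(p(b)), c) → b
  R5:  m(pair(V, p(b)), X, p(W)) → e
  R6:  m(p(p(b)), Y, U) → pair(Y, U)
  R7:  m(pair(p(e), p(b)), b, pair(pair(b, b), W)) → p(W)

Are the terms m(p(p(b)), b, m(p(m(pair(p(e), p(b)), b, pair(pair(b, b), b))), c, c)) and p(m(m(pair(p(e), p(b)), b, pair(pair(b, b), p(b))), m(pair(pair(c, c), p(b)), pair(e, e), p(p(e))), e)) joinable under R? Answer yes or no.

Reduce t₁ = m(p(p(b)), b, m(p(m(pair(p(e), p(b)), b, pair(pair(b, b), b))), c, c)):
1. m(p(p(b)), b, m(p(m(pair(p(e), p(b)), b, pair(pair(b, b), b))), c, c))  →  pair(b, m(p(m(pair(p(e), p(b)), b, pair(pair(b, b), b))), c, c))   [R6 at ε]
2. pair(b, m(p(m(pair(p(e), p(b)), b, pair(pair(b, b), b))), c, c))  →  pair(b, m(p(p(b)), c, c))   [R7 at 2.1.1]
3. pair(b, m(p(p(b)), c, c))  →  pair(b, pair(c, c))   [R6 at 2]

Reduce t₂ = p(m(m(pair(p(e), p(b)), b, pair(pair(b, b), p(b))), m(pair(pair(c, c), p(b)), pair(e, e), p(p(e))), e)):
1. p(m(m(pair(p(e), p(b)), b, pair(pair(b, b), p(b))), m(pair(pair(c, c), p(b)), pair(e, e), p(p(e))), e))  →  p(m(p(p(b)), m(pair(pair(c, c), p(b)), pair(e, e), p(p(e))), e))   [R7 at 1.1]
2. p(m(p(p(b)), m(pair(pair(c, c), p(b)), pair(e, e), p(p(e))), e))  →  p(pair(m(pair(pair(c, c), p(b)), pair(e, e), p(p(e))), e))   [R6 at 1]
3. p(pair(m(pair(pair(c, c), p(b)), pair(e, e), p(p(e))), e))  →  p(pair(e, e))   [R5 at 1.1]

no — NF(t₁) = pair(b, pair(c, c)), NF(t₂) = p(pair(e, e))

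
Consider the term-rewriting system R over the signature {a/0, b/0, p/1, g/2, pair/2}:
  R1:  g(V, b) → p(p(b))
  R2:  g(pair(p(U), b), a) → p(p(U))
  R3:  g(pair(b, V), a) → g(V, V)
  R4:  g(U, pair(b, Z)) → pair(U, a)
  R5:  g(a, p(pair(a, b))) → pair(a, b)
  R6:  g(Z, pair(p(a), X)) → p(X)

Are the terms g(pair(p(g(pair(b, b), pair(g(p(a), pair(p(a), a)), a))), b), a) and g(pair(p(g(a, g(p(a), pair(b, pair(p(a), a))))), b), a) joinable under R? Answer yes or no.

Reduce t₁ = g(pair(p(g(pair(b, b), pair(g(p(a), pair(p(a), a)), a))), b), a):
1. g(pair(p(g(pair(b, b), pair(g(p(a), pair(p(a), a)), a))), b), a)  →  p(p(g(pair(b, b), pair(g(p(a), pair(p(a), a)), a))))   [R2 at ε]
2. p(p(g(pair(b, b), pair(g(p(a), pair(p(a), a)), a))))  →  p(p(g(pair(b, b), pair(p(a), a))))   [R6 at 1.1.2.1]
3. p(p(g(pair(b, b), pair(p(a), a))))  →  p(p(p(a)))   [R6 at 1.1]

Reduce t₂ = g(pair(p(g(a, g(p(a), pair(b, pair(p(a), a))))), b), a):
1. g(pair(p(g(a, g(p(a), pair(b, pair(p(a), a))))), b), a)  →  p(p(g(a, g(p(a), pair(b, pair(p(a), a))))))   [R2 at ε]
2. p(p(g(a, g(p(a), pair(b, pair(p(a), a))))))  →  p(p(g(a, pair(p(a), a))))   [R4 at 1.1.2]
3. p(p(g(a, pair(p(a), a))))  →  p(p(p(a)))   [R6 at 1.1]

yes — NF(t₁) = p(p(p(a))), NF(t₂) = p(p(p(a)))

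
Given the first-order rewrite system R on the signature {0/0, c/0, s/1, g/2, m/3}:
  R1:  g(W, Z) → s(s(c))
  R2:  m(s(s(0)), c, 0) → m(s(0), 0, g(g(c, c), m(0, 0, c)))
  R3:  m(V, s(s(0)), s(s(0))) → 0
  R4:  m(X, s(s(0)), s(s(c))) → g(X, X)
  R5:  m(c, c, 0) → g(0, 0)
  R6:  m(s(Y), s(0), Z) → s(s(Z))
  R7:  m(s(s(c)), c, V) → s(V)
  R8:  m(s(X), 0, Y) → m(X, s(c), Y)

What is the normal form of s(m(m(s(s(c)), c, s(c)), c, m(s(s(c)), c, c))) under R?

s(s(s(c)))

1. s(m(m(s(s(c)), c, s(c)), c, m(s(s(c)), c, c)))  →  s(m(s(s(c)), c, m(s(s(c)), c, c)))   [R7 at 1.1]
2. s(m(s(s(c)), c, m(s(s(c)), c, c)))  →  s(s(m(s(s(c)), c, c)))   [R7 at 1]
3. s(s(m(s(s(c)), c, c)))  →  s(s(s(c)))   [R7 at 1.1]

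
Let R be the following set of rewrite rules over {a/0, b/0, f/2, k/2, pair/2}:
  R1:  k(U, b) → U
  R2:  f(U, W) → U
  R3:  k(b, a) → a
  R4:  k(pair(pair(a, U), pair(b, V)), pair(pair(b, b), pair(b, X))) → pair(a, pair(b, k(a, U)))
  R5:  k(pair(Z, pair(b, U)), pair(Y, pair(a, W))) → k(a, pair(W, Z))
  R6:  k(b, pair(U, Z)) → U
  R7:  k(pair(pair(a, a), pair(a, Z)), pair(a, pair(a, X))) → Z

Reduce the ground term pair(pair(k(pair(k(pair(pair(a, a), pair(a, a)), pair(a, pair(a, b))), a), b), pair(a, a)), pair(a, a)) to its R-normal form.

pair(pair(pair(a, a), pair(a, a)), pair(a, a))

1. pair(pair(k(pair(k(pair(pair(a, a), pair(a, a)), pair(a, pair(a, b))), a), b), pair(a, a)), pair(a, a))  →  pair(pair(pair(k(pair(pair(a, a), pair(a, a)), pair(a, pair(a, b))), a), pair(a, a)), pair(a, a))   [R1 at 1.1]
2. pair(pair(pair(k(pair(pair(a, a), pair(a, a)), pair(a, pair(a, b))), a), pair(a, a)), pair(a, a))  →  pair(pair(pair(a, a), pair(a, a)), pair(a, a))   [R7 at 1.1.1]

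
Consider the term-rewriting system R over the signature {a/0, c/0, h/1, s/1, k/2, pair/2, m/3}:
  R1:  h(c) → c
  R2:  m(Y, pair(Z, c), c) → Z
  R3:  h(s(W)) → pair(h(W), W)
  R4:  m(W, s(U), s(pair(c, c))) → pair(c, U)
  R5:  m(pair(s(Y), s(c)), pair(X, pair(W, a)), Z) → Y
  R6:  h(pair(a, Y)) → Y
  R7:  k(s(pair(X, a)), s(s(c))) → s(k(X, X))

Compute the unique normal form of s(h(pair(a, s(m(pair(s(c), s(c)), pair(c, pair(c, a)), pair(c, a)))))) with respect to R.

1. s(h(pair(a, s(m(pair(s(c), s(c)), pair(c, pair(c, a)), pair(c, a))))))  →  s(s(m(pair(s(c), s(c)), pair(c, pair(c, a)), pair(c, a))))   [R6 at 1]
2. s(s(m(pair(s(c), s(c)), pair(c, pair(c, a)), pair(c, a))))  →  s(s(c))   [R5 at 1.1]

s(s(c))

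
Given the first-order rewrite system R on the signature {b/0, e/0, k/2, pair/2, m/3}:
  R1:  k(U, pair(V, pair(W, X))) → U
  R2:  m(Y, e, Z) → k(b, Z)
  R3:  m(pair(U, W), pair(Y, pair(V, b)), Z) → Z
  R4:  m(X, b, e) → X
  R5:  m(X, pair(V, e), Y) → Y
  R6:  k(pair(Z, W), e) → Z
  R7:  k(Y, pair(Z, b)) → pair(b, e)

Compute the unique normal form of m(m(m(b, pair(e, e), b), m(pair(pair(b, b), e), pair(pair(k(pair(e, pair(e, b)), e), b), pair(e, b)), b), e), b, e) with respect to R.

1. m(m(m(b, pair(e, e), b), m(pair(pair(b, b), e), pair(pair(k(pair(e, pair(e, b)), e), b), pair(e, b)), b), e), b, e)  →  m(m(b, pair(e, e), b), m(pair(pair(b, b), e), pair(pair(k(pair(e, pair(e, b)), e), b), pair(e, b)), b), e)   [R4 at ε]
2. m(m(b, pair(e, e), b), m(pair(pair(b, b), e), pair(pair(k(pair(e, pair(e, b)), e), b), pair(e, b)), b), e)  →  m(b, m(pair(pair(b, b), e), pair(pair(k(pair(e, pair(e, b)), e), b), pair(e, b)), b), e)   [R5 at 1]
3. m(b, m(pair(pair(b, b), e), pair(pair(k(pair(e, pair(e, b)), e), b), pair(e, b)), b), e)  →  m(b, b, e)   [R3 at 2]
4. m(b, b, e)  →  b   [R4 at ε]

b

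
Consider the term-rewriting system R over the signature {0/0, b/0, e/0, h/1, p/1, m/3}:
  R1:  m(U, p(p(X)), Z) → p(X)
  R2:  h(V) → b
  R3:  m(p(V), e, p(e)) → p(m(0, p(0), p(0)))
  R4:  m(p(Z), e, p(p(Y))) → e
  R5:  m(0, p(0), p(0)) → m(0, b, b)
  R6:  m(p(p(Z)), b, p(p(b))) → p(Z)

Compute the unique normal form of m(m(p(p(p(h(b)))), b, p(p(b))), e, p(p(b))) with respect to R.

1. m(m(p(p(p(h(b)))), b, p(p(b))), e, p(p(b)))  →  m(p(p(h(b))), e, p(p(b)))   [R6 at 1]
2. m(p(p(h(b))), e, p(p(b)))  →  e   [R4 at ε]

e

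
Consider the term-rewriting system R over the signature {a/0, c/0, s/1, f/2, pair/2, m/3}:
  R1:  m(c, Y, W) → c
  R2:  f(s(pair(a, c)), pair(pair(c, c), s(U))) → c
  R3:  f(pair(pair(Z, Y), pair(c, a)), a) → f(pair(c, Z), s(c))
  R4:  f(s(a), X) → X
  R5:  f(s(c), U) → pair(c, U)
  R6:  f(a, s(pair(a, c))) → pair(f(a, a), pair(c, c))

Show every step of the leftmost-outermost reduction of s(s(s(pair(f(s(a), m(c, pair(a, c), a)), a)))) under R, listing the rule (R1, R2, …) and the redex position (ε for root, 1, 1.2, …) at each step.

s(s(s(pair(c, a))))

1. s(s(s(pair(f(s(a), m(c, pair(a, c), a)), a))))  →  s(s(s(pair(m(c, pair(a, c), a), a))))   [R4 at 1.1.1.1]
2. s(s(s(pair(m(c, pair(a, c), a), a))))  →  s(s(s(pair(c, a))))   [R1 at 1.1.1.1]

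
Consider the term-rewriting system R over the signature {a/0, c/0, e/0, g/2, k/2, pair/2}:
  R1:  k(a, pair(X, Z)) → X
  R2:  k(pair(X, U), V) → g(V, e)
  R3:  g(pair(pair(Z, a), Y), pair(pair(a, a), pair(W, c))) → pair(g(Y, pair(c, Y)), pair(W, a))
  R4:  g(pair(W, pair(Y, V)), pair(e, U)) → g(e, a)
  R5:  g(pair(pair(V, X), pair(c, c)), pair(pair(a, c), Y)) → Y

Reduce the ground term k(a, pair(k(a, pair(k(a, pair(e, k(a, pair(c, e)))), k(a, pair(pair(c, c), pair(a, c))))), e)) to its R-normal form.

1. k(a, pair(k(a, pair(k(a, pair(e, k(a, pair(c, e)))), k(a, pair(pair(c, c), pair(a, c))))), e))  →  k(a, pair(k(a, pair(e, k(a, pair(c, e)))), k(a, pair(pair(c, c), pair(a, c)))))   [R1 at ε]
2. k(a, pair(k(a, pair(e, k(a, pair(c, e)))), k(a, pair(pair(c, c), pair(a, c)))))  →  k(a, pair(e, k(a, pair(c, e))))   [R1 at ε]
3. k(a, pair(e, k(a, pair(c, e))))  →  e   [R1 at ε]

e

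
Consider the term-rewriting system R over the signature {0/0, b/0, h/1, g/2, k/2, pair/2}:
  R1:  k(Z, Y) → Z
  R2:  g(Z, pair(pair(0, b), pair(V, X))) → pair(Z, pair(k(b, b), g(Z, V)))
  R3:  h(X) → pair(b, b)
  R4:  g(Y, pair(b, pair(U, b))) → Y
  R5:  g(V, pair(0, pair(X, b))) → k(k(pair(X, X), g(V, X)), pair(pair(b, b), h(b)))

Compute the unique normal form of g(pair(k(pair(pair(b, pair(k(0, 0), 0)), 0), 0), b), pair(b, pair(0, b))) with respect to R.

1. g(pair(k(pair(pair(b, pair(k(0, 0), 0)), 0), 0), b), pair(b, pair(0, b)))  →  pair(k(pair(pair(b, pair(k(0, 0), 0)), 0), 0), b)   [R4 at ε]
2. pair(k(pair(pair(b, pair(k(0, 0), 0)), 0), 0), b)  →  pair(pair(pair(b, pair(k(0, 0), 0)), 0), b)   [R1 at 1]
3. pair(pair(pair(b, pair(k(0, 0), 0)), 0), b)  →  pair(pair(pair(b, pair(0, 0)), 0), b)   [R1 at 1.1.2.1]

pair(pair(pair(b, pair(0, 0)), 0), b)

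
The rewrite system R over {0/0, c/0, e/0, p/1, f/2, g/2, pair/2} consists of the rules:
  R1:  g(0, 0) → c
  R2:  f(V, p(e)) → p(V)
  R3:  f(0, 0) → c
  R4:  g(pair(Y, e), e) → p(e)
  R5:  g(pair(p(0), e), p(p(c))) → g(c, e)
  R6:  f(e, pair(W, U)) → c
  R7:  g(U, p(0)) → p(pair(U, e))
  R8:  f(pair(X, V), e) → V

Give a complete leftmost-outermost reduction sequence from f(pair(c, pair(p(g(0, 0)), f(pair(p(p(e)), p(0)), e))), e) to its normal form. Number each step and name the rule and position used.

pair(p(c), p(0))

1. f(pair(c, pair(p(g(0, 0)), f(pair(p(p(e)), p(0)), e))), e)  →  pair(p(g(0, 0)), f(pair(p(p(e)), p(0)), e))   [R8 at ε]
2. pair(p(g(0, 0)), f(pair(p(p(e)), p(0)), e))  →  pair(p(c), f(pair(p(p(e)), p(0)), e))   [R1 at 1.1]
3. pair(p(c), f(pair(p(p(e)), p(0)), e))  →  pair(p(c), p(0))   [R8 at 2]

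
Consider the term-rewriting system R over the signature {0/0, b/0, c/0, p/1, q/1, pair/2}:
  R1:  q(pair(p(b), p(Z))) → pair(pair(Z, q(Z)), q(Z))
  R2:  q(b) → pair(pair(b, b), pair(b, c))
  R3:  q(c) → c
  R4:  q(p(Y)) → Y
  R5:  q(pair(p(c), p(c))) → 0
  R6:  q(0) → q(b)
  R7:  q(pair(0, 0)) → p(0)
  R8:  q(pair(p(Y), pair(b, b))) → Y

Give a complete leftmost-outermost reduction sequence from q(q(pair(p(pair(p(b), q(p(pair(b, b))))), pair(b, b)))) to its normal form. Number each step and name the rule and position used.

b

1. q(q(pair(p(pair(p(b), q(p(pair(b, b))))), pair(b, b))))  →  q(pair(p(b), q(p(pair(b, b)))))   [R8 at 1]
2. q(pair(p(b), q(p(pair(b, b)))))  →  q(pair(p(b), pair(b, b)))   [R4 at 1.2]
3. q(pair(p(b), pair(b, b)))  →  b   [R8 at ε]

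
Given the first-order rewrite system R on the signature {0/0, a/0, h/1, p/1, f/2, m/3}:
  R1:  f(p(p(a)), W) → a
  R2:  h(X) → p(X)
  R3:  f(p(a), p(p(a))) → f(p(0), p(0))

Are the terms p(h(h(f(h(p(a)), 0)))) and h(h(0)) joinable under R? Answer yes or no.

no — NF(t₁) = p(p(p(a))), NF(t₂) = p(p(0))

Reduce t₁ = p(h(h(f(h(p(a)), 0)))):
1. p(h(h(f(h(p(a)), 0))))  →  p(p(h(f(h(p(a)), 0))))   [R2 at 1]
2. p(p(h(f(h(p(a)), 0))))  →  p(p(p(f(h(p(a)), 0))))   [R2 at 1.1]
3. p(p(p(f(h(p(a)), 0))))  →  p(p(p(f(p(p(a)), 0))))   [R2 at 1.1.1.1]
4. p(p(p(f(p(p(a)), 0))))  →  p(p(p(a)))   [R1 at 1.1.1]

Reduce t₂ = h(h(0)):
1. h(h(0))  →  p(h(0))   [R2 at ε]
2. p(h(0))  →  p(p(0))   [R2 at 1]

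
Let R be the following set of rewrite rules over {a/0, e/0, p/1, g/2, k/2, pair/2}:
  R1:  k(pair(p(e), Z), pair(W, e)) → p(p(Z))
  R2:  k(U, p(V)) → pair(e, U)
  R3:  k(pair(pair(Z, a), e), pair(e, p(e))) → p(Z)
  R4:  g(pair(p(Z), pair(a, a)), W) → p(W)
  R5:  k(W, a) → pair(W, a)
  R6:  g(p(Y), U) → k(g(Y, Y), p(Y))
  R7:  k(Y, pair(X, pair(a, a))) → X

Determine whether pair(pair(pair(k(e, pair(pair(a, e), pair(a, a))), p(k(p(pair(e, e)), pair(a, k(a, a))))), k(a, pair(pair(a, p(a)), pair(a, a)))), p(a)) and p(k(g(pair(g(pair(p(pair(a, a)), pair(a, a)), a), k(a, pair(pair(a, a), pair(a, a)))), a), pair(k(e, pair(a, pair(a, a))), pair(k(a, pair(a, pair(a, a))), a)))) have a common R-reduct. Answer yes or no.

Reduce t₁ = pair(pair(pair(k(e, pair(pair(a, e), pair(a, a))), p(k(p(pair(e, e)), pair(a, k(a, a))))), k(a, pair(pair(a, p(a)), pair(a, a)))), p(a)):
1. pair(pair(pair(k(e, pair(pair(a, e), pair(a, a))), p(k(p(pair(e, e)), pair(a, k(a, a))))), k(a, pair(pair(a, p(a)), pair(a, a)))), p(a))  →  pair(pair(pair(pair(a, e), p(k(p(pair(e, e)), pair(a, k(a, a))))), k(a, pair(pair(a, p(a)), pair(a, a)))), p(a))   [R7 at 1.1.1]
2. pair(pair(pair(pair(a, e), p(k(p(pair(e, e)), pair(a, k(a, a))))), k(a, pair(pair(a, p(a)), pair(a, a)))), p(a))  →  pair(pair(pair(pair(a, e), p(k(p(pair(e, e)), pair(a, pair(a, a))))), k(a, pair(pair(a, p(a)), pair(a, a)))), p(a))   [R5 at 1.1.2.1.2.2]
3. pair(pair(pair(pair(a, e), p(k(p(pair(e, e)), pair(a, pair(a, a))))), k(a, pair(pair(a, p(a)), pair(a, a)))), p(a))  →  pair(pair(pair(pair(a, e), p(a)), k(a, pair(pair(a, p(a)), pair(a, a)))), p(a))   [R7 at 1.1.2.1]
4. pair(pair(pair(pair(a, e), p(a)), k(a, pair(pair(a, p(a)), pair(a, a)))), p(a))  →  pair(pair(pair(pair(a, e), p(a)), pair(a, p(a))), p(a))   [R7 at 1.2]

Reduce t₂ = p(k(g(pair(g(pair(p(pair(a, a)), pair(a, a)), a), k(a, pair(pair(a, a), pair(a, a)))), a), pair(k(e, pair(a, pair(a, a))), pair(k(a, pair(a, pair(a, a))), a)))):
1. p(k(g(pair(g(pair(p(pair(a, a)), pair(a, a)), a), k(a, pair(pair(a, a), pair(a, a)))), a), pair(k(e, pair(a, pair(a, a))), pair(k(a, pair(a, pair(a, a))), a))))  →  p(k(g(pair(p(a), k(a, pair(pair(a, a), pair(a, a)))), a), pair(k(e, pair(a, pair(a, a))), pair(k(a, pair(a, pair(a, a))), a))))   [R4 at 1.1.1.1]
2. p(k(g(pair(p(a), k(a, pair(pair(a, a), pair(a, a)))), a), pair(k(e, pair(a, pair(a, a))), pair(k(a, pair(a, pair(a, a))), a))))  →  p(k(g(pair(p(a), pair(a, a)), a), pair(k(e, pair(a, pair(a, a))), pair(k(a, pair(a, pair(a, a))), a))))   [R7 at 1.1.1.2]
3. p(k(g(pair(p(a), pair(a, a)), a), pair(k(e, pair(a, pair(a, a))), pair(k(a, pair(a, pair(a, a))), a))))  →  p(k(p(a), pair(k(e, pair(a, pair(a, a))), pair(k(a, pair(a, pair(a, a))), a))))   [R4 at 1.1]
4. p(k(p(a), pair(k(e, pair(a, pair(a, a))), pair(k(a, pair(a, pair(a, a))), a))))  →  p(k(p(a), pair(a, pair(k(a, pair(a, pair(a, a))), a))))   [R7 at 1.2.1]
5. p(k(p(a), pair(a, pair(k(a, pair(a, pair(a, a))), a))))  →  p(k(p(a), pair(a, pair(a, a))))   [R7 at 1.2.2.1]
6. p(k(p(a), pair(a, pair(a, a))))  →  p(a)   [R7 at 1]

no — NF(t₁) = pair(pair(pair(pair(a, e), p(a)), pair(a, p(a))), p(a)), NF(t₂) = p(a)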